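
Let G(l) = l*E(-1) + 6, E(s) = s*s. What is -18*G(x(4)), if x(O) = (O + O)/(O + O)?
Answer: -126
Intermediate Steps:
E(s) = s²
x(O) = 1 (x(O) = (2*O)/((2*O)) = (2*O)*(1/(2*O)) = 1)
G(l) = 6 + l (G(l) = l*(-1)² + 6 = l*1 + 6 = l + 6 = 6 + l)
-18*G(x(4)) = -18*(6 + 1) = -18*7 = -126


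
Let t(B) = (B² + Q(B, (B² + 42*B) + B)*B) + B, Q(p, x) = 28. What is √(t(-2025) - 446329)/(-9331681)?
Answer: -7*√73379/9331681 ≈ -0.00020320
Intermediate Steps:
t(B) = B² + 29*B (t(B) = (B² + 28*B) + B = B² + 29*B)
√(t(-2025) - 446329)/(-9331681) = √(-2025*(29 - 2025) - 446329)/(-9331681) = √(-2025*(-1996) - 446329)*(-1/9331681) = √(4041900 - 446329)*(-1/9331681) = √3595571*(-1/9331681) = (7*√73379)*(-1/9331681) = -7*√73379/9331681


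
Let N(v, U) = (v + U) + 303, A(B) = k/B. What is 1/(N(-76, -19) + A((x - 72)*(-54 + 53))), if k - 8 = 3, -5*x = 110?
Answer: 94/19563 ≈ 0.0048050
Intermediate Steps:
x = -22 (x = -1/5*110 = -22)
k = 11 (k = 8 + 3 = 11)
A(B) = 11/B
N(v, U) = 303 + U + v (N(v, U) = (U + v) + 303 = 303 + U + v)
1/(N(-76, -19) + A((x - 72)*(-54 + 53))) = 1/((303 - 19 - 76) + 11/(((-22 - 72)*(-54 + 53)))) = 1/(208 + 11/((-94*(-1)))) = 1/(208 + 11/94) = 1/(19563/94) = 94/19563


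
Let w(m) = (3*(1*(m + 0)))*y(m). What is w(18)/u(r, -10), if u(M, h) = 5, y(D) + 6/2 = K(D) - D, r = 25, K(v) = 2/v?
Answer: -1128/5 ≈ -225.60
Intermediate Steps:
y(D) = -3 - D + 2/D (y(D) = -3 + (2/D - D) = -3 + (-D + 2/D) = -3 - D + 2/D)
w(m) = 3*m*(-3 - m + 2/m) (w(m) = (3*(1*(m + 0)))*(-3 - m + 2/m) = (3*(1*m))*(-3 - m + 2/m) = (3*m)*(-3 - m + 2/m) = 3*m*(-3 - m + 2/m))
w(18)/u(r, -10) = (6 - 3*18*(3 + 18))/5 = (6 - 3*18*21)*(1/5) = (6 - 1134)*(1/5) = -1128*1/5 = -1128/5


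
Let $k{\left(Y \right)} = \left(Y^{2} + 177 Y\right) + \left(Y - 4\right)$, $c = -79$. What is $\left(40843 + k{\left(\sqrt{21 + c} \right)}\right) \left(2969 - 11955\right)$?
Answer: $-366458066 - 1599508 i \sqrt{58} \approx -3.6646 \cdot 10^{8} - 1.2181 \cdot 10^{7} i$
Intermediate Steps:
$k{\left(Y \right)} = -4 + Y^{2} + 178 Y$ ($k{\left(Y \right)} = \left(Y^{2} + 177 Y\right) + \left(-4 + Y\right) = -4 + Y^{2} + 178 Y$)
$\left(40843 + k{\left(\sqrt{21 + c} \right)}\right) \left(2969 - 11955\right) = \left(40843 + \left(-4 + \left(\sqrt{21 - 79}\right)^{2} + 178 \sqrt{21 - 79}\right)\right) \left(2969 - 11955\right) = \left(40843 + \left(-4 + \left(\sqrt{-58}\right)^{2} + 178 \sqrt{-58}\right)\right) \left(-8986\right) = \left(40843 + \left(-4 + \left(i \sqrt{58}\right)^{2} + 178 i \sqrt{58}\right)\right) \left(-8986\right) = \left(40843 - \left(62 - 178 i \sqrt{58}\right)\right) \left(-8986\right) = \left(40781 + 178 i \sqrt{58}\right) \left(-8986\right) = -366458066 - 1599508 i \sqrt{58}$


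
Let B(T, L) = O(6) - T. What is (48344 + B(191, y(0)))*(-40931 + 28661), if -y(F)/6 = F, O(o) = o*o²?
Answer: -593487630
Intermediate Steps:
O(o) = o³
y(F) = -6*F
B(T, L) = 216 - T (B(T, L) = 6³ - T = 216 - T)
(48344 + B(191, y(0)))*(-40931 + 28661) = (48344 + (216 - 1*191))*(-40931 + 28661) = (48344 + (216 - 191))*(-12270) = (48344 + 25)*(-12270) = 48369*(-12270) = -593487630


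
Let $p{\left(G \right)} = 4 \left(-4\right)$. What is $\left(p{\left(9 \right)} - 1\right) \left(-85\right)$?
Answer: $1445$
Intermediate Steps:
$p{\left(G \right)} = -16$
$\left(p{\left(9 \right)} - 1\right) \left(-85\right) = \left(-16 - 1\right) \left(-85\right) = \left(-17\right) \left(-85\right) = 1445$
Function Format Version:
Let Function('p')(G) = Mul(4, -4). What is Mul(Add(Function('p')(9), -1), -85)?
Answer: 1445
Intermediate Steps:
Function('p')(G) = -16
Mul(Add(Function('p')(9), -1), -85) = Mul(Add(-16, -1), -85) = Mul(-17, -85) = 1445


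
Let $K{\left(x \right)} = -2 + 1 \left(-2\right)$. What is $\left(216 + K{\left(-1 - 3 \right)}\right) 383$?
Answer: $81196$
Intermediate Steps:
$K{\left(x \right)} = -4$ ($K{\left(x \right)} = -2 - 2 = -4$)
$\left(216 + K{\left(-1 - 3 \right)}\right) 383 = \left(216 - 4\right) 383 = 212 \cdot 383 = 81196$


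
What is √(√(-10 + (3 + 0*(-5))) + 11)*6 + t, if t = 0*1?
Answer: 6*√(11 + I*√7) ≈ 20.041 + 2.3763*I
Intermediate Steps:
t = 0
√(√(-10 + (3 + 0*(-5))) + 11)*6 + t = √(√(-10 + (3 + 0*(-5))) + 11)*6 + 0 = √(√(-10 + (3 + 0)) + 11)*6 + 0 = √(√(-10 + 3) + 11)*6 + 0 = √(√(-7) + 11)*6 + 0 = √(I*√7 + 11)*6 + 0 = √(11 + I*√7)*6 + 0 = 6*√(11 + I*√7) + 0 = 6*√(11 + I*√7)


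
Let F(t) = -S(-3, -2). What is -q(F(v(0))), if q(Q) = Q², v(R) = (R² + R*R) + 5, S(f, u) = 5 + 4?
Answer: -81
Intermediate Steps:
S(f, u) = 9
v(R) = 5 + 2*R² (v(R) = (R² + R²) + 5 = 2*R² + 5 = 5 + 2*R²)
F(t) = -9 (F(t) = -1*9 = -9)
-q(F(v(0))) = -1*(-9)² = -1*81 = -81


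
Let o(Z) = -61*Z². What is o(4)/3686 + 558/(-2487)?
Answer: -747350/1527847 ≈ -0.48915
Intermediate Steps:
o(4)/3686 + 558/(-2487) = -61*4²/3686 + 558/(-2487) = -61*16*(1/3686) + 558*(-1/2487) = -976*1/3686 - 186/829 = -488/1843 - 186/829 = -747350/1527847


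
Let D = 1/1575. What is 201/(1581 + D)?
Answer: 316575/2490076 ≈ 0.12713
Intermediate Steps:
D = 1/1575 ≈ 0.00063492
201/(1581 + D) = 201/(1581 + 1/1575) = 201/(2490076/1575) = 201*(1575/2490076) = 316575/2490076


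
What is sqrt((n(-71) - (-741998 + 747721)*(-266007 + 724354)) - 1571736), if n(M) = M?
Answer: 2*I*sqrt(656172922) ≈ 51232.0*I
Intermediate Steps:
sqrt((n(-71) - (-741998 + 747721)*(-266007 + 724354)) - 1571736) = sqrt((-71 - (-741998 + 747721)*(-266007 + 724354)) - 1571736) = sqrt((-71 - 5723*458347) - 1571736) = sqrt((-71 - 1*2623119881) - 1571736) = sqrt((-71 - 2623119881) - 1571736) = sqrt(-2623119952 - 1571736) = sqrt(-2624691688) = 2*I*sqrt(656172922)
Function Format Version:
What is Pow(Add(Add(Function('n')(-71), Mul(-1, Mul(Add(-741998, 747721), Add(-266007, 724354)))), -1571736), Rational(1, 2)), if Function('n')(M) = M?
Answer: Mul(2, I, Pow(656172922, Rational(1, 2))) ≈ Mul(51232., I)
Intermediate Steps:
Pow(Add(Add(Function('n')(-71), Mul(-1, Mul(Add(-741998, 747721), Add(-266007, 724354)))), -1571736), Rational(1, 2)) = Pow(Add(Add(-71, Mul(-1, Mul(Add(-741998, 747721), Add(-266007, 724354)))), -1571736), Rational(1, 2)) = Pow(Add(Add(-71, Mul(-1, Mul(5723, 458347))), -1571736), Rational(1, 2)) = Pow(Add(Add(-71, Mul(-1, 2623119881)), -1571736), Rational(1, 2)) = Pow(Add(Add(-71, -2623119881), -1571736), Rational(1, 2)) = Pow(Add(-2623119952, -1571736), Rational(1, 2)) = Pow(-2624691688, Rational(1, 2)) = Mul(2, I, Pow(656172922, Rational(1, 2)))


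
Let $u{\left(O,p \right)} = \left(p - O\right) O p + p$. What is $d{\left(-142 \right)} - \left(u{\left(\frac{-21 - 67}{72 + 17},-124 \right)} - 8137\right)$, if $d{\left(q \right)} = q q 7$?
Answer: $\frac{1302933265}{7921} \approx 1.6449 \cdot 10^{5}$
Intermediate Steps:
$u{\left(O,p \right)} = p + O p \left(p - O\right)$ ($u{\left(O,p \right)} = O \left(p - O\right) p + p = O p \left(p - O\right) + p = p + O p \left(p - O\right)$)
$d{\left(q \right)} = 7 q^{2}$ ($d{\left(q \right)} = q^{2} \cdot 7 = 7 q^{2}$)
$d{\left(-142 \right)} - \left(u{\left(\frac{-21 - 67}{72 + 17},-124 \right)} - 8137\right) = 7 \left(-142\right)^{2} - \left(- 124 \left(1 - \left(\frac{-21 - 67}{72 + 17}\right)^{2} + \frac{-21 - 67}{72 + 17} \left(-124\right)\right) - 8137\right) = 7 \cdot 20164 - \left(- 124 \left(1 - \left(- \frac{88}{89}\right)^{2} + - \frac{88}{89} \left(-124\right)\right) - 8137\right) = 141148 - \left(- 124 \left(1 - \left(\left(-88\right) \frac{1}{89}\right)^{2} + \left(-88\right) \frac{1}{89} \left(-124\right)\right) - 8137\right) = 141148 - \left(- 124 \left(1 - \left(- \frac{88}{89}\right)^{2} - - \frac{10912}{89}\right) - 8137\right) = 141148 - \left(- 124 \left(1 - \frac{7744}{7921} + \frac{10912}{89}\right) - 8137\right) = 141148 - \left(\left(-124\right) \frac{971345}{7921} - 8137\right) = 141148 - \left(- \frac{120446780}{7921} - 8137\right) = 141148 - - \frac{184899957}{7921} = 141148 + \frac{184899957}{7921} = \frac{1302933265}{7921}$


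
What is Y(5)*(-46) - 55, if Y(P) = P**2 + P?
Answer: -1435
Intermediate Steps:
Y(P) = P + P**2
Y(5)*(-46) - 55 = (5*(1 + 5))*(-46) - 55 = (5*6)*(-46) - 55 = 30*(-46) - 55 = -1380 - 55 = -1435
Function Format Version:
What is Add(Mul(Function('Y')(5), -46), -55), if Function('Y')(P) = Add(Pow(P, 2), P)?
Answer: -1435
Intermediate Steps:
Function('Y')(P) = Add(P, Pow(P, 2))
Add(Mul(Function('Y')(5), -46), -55) = Add(Mul(Mul(5, Add(1, 5)), -46), -55) = Add(Mul(Mul(5, 6), -46), -55) = Add(Mul(30, -46), -55) = Add(-1380, -55) = -1435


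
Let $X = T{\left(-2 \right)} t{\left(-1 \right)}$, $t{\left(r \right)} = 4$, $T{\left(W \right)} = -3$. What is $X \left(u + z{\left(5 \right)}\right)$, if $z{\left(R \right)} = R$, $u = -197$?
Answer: $2304$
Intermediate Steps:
$X = -12$ ($X = \left(-3\right) 4 = -12$)
$X \left(u + z{\left(5 \right)}\right) = - 12 \left(-197 + 5\right) = \left(-12\right) \left(-192\right) = 2304$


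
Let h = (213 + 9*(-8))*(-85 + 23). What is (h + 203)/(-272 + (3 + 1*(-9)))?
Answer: 8539/278 ≈ 30.716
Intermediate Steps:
h = -8742 (h = (213 - 72)*(-62) = 141*(-62) = -8742)
(h + 203)/(-272 + (3 + 1*(-9))) = (-8742 + 203)/(-272 + (3 + 1*(-9))) = -8539/(-272 + (3 - 9)) = -8539/(-272 - 6) = -8539/(-278) = -8539*(-1/278) = 8539/278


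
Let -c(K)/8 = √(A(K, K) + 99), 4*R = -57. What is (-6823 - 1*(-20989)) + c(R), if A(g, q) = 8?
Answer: 14166 - 8*√107 ≈ 14083.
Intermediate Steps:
R = -57/4 (R = (¼)*(-57) = -57/4 ≈ -14.250)
c(K) = -8*√107 (c(K) = -8*√(8 + 99) = -8*√107)
(-6823 - 1*(-20989)) + c(R) = (-6823 - 1*(-20989)) - 8*√107 = (-6823 + 20989) - 8*√107 = 14166 - 8*√107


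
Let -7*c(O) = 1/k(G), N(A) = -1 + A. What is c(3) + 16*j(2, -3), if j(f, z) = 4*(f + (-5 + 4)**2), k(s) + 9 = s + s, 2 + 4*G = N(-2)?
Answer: 30914/161 ≈ 192.01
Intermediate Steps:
G = -5/4 (G = -1/2 + (-1 - 2)/4 = -1/2 + (1/4)*(-3) = -1/2 - 3/4 = -5/4 ≈ -1.2500)
k(s) = -9 + 2*s (k(s) = -9 + (s + s) = -9 + 2*s)
c(O) = 2/161 (c(O) = -1/(7*(-9 + 2*(-5/4))) = -1/(7*(-9 - 5/2)) = -1/(7*(-23/2)) = -1/7*(-2/23) = 2/161)
j(f, z) = 4 + 4*f (j(f, z) = 4*(f + (-1)**2) = 4*(f + 1) = 4*(1 + f) = 4 + 4*f)
c(3) + 16*j(2, -3) = 2/161 + 16*(4 + 4*2) = 2/161 + 16*(4 + 8) = 2/161 + 16*12 = 2/161 + 192 = 30914/161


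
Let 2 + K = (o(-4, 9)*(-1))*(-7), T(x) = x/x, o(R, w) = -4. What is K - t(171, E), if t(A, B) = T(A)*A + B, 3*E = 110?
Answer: -713/3 ≈ -237.67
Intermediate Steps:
E = 110/3 (E = (1/3)*110 = 110/3 ≈ 36.667)
T(x) = 1
t(A, B) = A + B (t(A, B) = 1*A + B = A + B)
K = -30 (K = -2 - 4*(-1)*(-7) = -2 + 4*(-7) = -2 - 28 = -30)
K - t(171, E) = -30 - (171 + 110/3) = -30 - 1*623/3 = -30 - 623/3 = -713/3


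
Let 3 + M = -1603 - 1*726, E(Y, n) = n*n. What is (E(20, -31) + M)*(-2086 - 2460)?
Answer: 6232566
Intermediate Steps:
E(Y, n) = n**2
M = -2332 (M = -3 + (-1603 - 1*726) = -3 + (-1603 - 726) = -3 - 2329 = -2332)
(E(20, -31) + M)*(-2086 - 2460) = ((-31)**2 - 2332)*(-2086 - 2460) = (961 - 2332)*(-4546) = -1371*(-4546) = 6232566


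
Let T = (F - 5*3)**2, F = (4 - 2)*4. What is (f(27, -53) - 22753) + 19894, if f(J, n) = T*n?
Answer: -5456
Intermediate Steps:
F = 8 (F = 2*4 = 8)
T = 49 (T = (8 - 5*3)**2 = (8 - 15)**2 = (-7)**2 = 49)
f(J, n) = 49*n
(f(27, -53) - 22753) + 19894 = (49*(-53) - 22753) + 19894 = (-2597 - 22753) + 19894 = -25350 + 19894 = -5456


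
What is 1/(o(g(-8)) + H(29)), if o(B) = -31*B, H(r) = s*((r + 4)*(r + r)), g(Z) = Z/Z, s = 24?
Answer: 1/45905 ≈ 2.1784e-5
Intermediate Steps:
g(Z) = 1
H(r) = 48*r*(4 + r) (H(r) = 24*((r + 4)*(r + r)) = 24*((4 + r)*(2*r)) = 24*(2*r*(4 + r)) = 48*r*(4 + r))
1/(o(g(-8)) + H(29)) = 1/(-31*1 + 48*29*(4 + 29)) = 1/(-31 + 48*29*33) = 1/(-31 + 45936) = 1/45905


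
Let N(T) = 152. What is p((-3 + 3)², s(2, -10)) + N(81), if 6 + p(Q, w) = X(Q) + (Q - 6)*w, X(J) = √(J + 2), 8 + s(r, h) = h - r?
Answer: 266 + √2 ≈ 267.41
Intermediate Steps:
s(r, h) = -8 + h - r (s(r, h) = -8 + (h - r) = -8 + h - r)
X(J) = √(2 + J)
p(Q, w) = -6 + √(2 + Q) + w*(-6 + Q) (p(Q, w) = -6 + (√(2 + Q) + (Q - 6)*w) = -6 + (√(2 + Q) + (-6 + Q)*w) = -6 + (√(2 + Q) + w*(-6 + Q)) = -6 + √(2 + Q) + w*(-6 + Q))
p((-3 + 3)², s(2, -10)) + N(81) = (-6 + √(2 + (-3 + 3)²) - 6*(-8 - 10 - 1*2) + (-3 + 3)²*(-8 - 10 - 1*2)) + 152 = (-6 + √(2 + 0²) - 6*(-8 - 10 - 2) + 0²*(-8 - 10 - 2)) + 152 = (-6 + √(2 + 0) - 6*(-20) + 0*(-20)) + 152 = (-6 + √2 + 120 + 0) + 152 = (114 + √2) + 152 = 266 + √2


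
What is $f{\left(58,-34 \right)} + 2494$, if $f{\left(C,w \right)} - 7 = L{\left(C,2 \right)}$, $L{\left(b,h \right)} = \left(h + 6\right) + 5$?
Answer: $2514$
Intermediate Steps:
$L{\left(b,h \right)} = 11 + h$ ($L{\left(b,h \right)} = \left(6 + h\right) + 5 = 11 + h$)
$f{\left(C,w \right)} = 20$ ($f{\left(C,w \right)} = 7 + \left(11 + 2\right) = 7 + 13 = 20$)
$f{\left(58,-34 \right)} + 2494 = 20 + 2494 = 2514$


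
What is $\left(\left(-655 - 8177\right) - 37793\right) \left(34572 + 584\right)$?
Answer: $-1639148500$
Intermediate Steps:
$\left(\left(-655 - 8177\right) - 37793\right) \left(34572 + 584\right) = \left(-8832 - 37793\right) 35156 = \left(-46625\right) 35156 = -1639148500$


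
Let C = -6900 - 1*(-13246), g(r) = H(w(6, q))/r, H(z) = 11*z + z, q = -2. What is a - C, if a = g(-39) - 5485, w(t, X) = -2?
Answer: -153795/13 ≈ -11830.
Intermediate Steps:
H(z) = 12*z
g(r) = -24/r (g(r) = (12*(-2))/r = -24/r)
a = -71297/13 (a = -24/(-39) - 5485 = -24*(-1/39) - 5485 = 8/13 - 5485 = -71297/13 ≈ -5484.4)
C = 6346 (C = -6900 + 13246 = 6346)
a - C = -71297/13 - 1*6346 = -71297/13 - 6346 = -153795/13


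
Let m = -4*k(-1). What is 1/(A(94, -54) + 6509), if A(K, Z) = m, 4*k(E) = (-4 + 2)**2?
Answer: 1/6505 ≈ 0.00015373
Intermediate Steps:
k(E) = 1 (k(E) = (-4 + 2)**2/4 = (1/4)*(-2)**2 = (1/4)*4 = 1)
m = -4 (m = -4*1 = -4)
A(K, Z) = -4
1/(A(94, -54) + 6509) = 1/(-4 + 6509) = 1/6505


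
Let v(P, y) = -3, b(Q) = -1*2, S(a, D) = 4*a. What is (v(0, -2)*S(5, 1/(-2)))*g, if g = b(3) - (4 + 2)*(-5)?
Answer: -1680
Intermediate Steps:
b(Q) = -2
g = 28 (g = -2 - (4 + 2)*(-5) = -2 - 6*(-5) = -2 - 1*(-30) = -2 + 30 = 28)
(v(0, -2)*S(5, 1/(-2)))*g = -12*5*28 = -3*20*28 = -60*28 = -1680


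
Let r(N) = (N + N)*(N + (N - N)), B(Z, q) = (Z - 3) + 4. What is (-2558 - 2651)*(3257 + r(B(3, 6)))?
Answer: -17132401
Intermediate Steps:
B(Z, q) = 1 + Z (B(Z, q) = (-3 + Z) + 4 = 1 + Z)
r(N) = 2*N**2 (r(N) = (2*N)*(N + 0) = (2*N)*N = 2*N**2)
(-2558 - 2651)*(3257 + r(B(3, 6))) = (-2558 - 2651)*(3257 + 2*(1 + 3)**2) = -5209*(3257 + 2*4**2) = -5209*(3257 + 2*16) = -5209*(3257 + 32) = -5209*3289 = -17132401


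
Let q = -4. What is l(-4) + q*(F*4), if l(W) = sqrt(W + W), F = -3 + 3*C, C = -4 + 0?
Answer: 240 + 2*I*sqrt(2) ≈ 240.0 + 2.8284*I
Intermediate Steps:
C = -4
F = -15 (F = -3 + 3*(-4) = -3 - 12 = -15)
l(W) = sqrt(2)*sqrt(W) (l(W) = sqrt(2*W) = sqrt(2)*sqrt(W))
l(-4) + q*(F*4) = sqrt(2)*sqrt(-4) - (-60)*4 = sqrt(2)*(2*I) - 4*(-60) = 2*I*sqrt(2) + 240 = 240 + 2*I*sqrt(2)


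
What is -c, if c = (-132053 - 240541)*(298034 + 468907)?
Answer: 285757614954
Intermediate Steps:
c = -285757614954 (c = -372594*766941 = -285757614954)
-c = -1*(-285757614954) = 285757614954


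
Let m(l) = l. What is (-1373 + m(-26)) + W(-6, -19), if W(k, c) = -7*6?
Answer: -1441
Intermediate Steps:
W(k, c) = -42
(-1373 + m(-26)) + W(-6, -19) = (-1373 - 26) - 42 = -1399 - 42 = -1441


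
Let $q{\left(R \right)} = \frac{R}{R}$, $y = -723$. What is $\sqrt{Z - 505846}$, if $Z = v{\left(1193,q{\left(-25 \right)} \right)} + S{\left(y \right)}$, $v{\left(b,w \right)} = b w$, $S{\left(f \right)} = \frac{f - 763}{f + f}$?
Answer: $\frac{4 i \sqrt{16487263803}}{723} \approx 710.39 i$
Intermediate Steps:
$q{\left(R \right)} = 1$
$S{\left(f \right)} = \frac{-763 + f}{2 f}$
$Z = \frac{863282}{723}$ ($Z = 1193 \cdot 1 + \frac{-763 - 723}{2 \left(-723\right)} = 1193 + \frac{1}{2} \left(- \frac{1}{723}\right) \left(-1486\right) = 1193 + \frac{743}{723} = \frac{863282}{723} \approx 1194.0$)
$\sqrt{Z - 505846} = \sqrt{\frac{863282}{723} - 505846} = \sqrt{- \frac{364863376}{723}} = \frac{4 i \sqrt{16487263803}}{723}$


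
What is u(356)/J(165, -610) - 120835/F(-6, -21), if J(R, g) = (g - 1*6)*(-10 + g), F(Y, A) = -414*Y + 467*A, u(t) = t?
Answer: 11537977547/699200040 ≈ 16.502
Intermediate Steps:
J(R, g) = (-10 + g)*(-6 + g) (J(R, g) = (g - 6)*(-10 + g) = (-6 + g)*(-10 + g) = (-10 + g)*(-6 + g))
u(356)/J(165, -610) - 120835/F(-6, -21) = 356/(60 + (-610)² - 16*(-610)) - 120835/(-414*(-6) + 467*(-21)) = 356/(60 + 372100 + 9760) - 120835/(2484 - 9807) = 356/381920 - 120835/(-7323) = 356*(1/381920) - 120835*(-1/7323) = 89/95480 + 120835/7323 = 11537977547/699200040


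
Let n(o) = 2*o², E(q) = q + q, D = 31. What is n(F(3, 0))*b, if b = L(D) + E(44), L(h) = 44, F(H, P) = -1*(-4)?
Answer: 4224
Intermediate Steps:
E(q) = 2*q
F(H, P) = 4
b = 132 (b = 44 + 2*44 = 44 + 88 = 132)
n(F(3, 0))*b = (2*4²)*132 = (2*16)*132 = 32*132 = 4224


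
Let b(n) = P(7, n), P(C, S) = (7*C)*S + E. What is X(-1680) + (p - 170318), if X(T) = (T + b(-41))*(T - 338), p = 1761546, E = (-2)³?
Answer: 9051774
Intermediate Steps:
E = -8
P(C, S) = -8 + 7*C*S (P(C, S) = (7*C)*S - 8 = 7*C*S - 8 = -8 + 7*C*S)
b(n) = -8 + 49*n (b(n) = -8 + 7*7*n = -8 + 49*n)
X(T) = (-2017 + T)*(-338 + T) (X(T) = (T + (-8 + 49*(-41)))*(T - 338) = (T + (-8 - 2009))*(-338 + T) = (T - 2017)*(-338 + T) = (-2017 + T)*(-338 + T))
X(-1680) + (p - 170318) = (681746 + (-1680)² - 2355*(-1680)) + (1761546 - 170318) = (681746 + 2822400 + 3956400) + 1591228 = 7460546 + 1591228 = 9051774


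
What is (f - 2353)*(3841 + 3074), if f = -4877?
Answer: -49995450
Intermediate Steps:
(f - 2353)*(3841 + 3074) = (-4877 - 2353)*(3841 + 3074) = -7230*6915 = -49995450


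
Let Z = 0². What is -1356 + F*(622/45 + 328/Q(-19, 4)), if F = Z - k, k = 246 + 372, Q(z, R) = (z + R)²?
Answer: -269976/25 ≈ -10799.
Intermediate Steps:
Q(z, R) = (R + z)²
k = 618
Z = 0
F = -618 (F = 0 - 1*618 = 0 - 618 = -618)
-1356 + F*(622/45 + 328/Q(-19, 4)) = -1356 - 618*(622/45 + 328/((4 - 19)²)) = -1356 - 618*(622*(1/45) + 328/((-15)²)) = -1356 - 618*(622/45 + 328/225) = -1356 - 618*382/25 = -1356 - 236076/25 = -269976/25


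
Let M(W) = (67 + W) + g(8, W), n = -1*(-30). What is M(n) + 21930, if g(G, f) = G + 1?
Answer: 22036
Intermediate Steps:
n = 30
g(G, f) = 1 + G
M(W) = 76 + W (M(W) = (67 + W) + (1 + 8) = (67 + W) + 9 = 76 + W)
M(n) + 21930 = (76 + 30) + 21930 = 106 + 21930 = 22036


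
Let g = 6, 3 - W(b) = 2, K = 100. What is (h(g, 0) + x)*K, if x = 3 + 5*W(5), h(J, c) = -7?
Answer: 100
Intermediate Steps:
W(b) = 1 (W(b) = 3 - 1*2 = 3 - 2 = 1)
x = 8 (x = 3 + 5*1 = 3 + 5 = 8)
(h(g, 0) + x)*K = (-7 + 8)*100 = 1*100 = 100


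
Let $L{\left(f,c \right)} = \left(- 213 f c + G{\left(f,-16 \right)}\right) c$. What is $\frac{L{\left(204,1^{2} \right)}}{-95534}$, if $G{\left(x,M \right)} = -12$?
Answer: $\frac{21732}{47767} \approx 0.45496$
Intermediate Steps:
$L{\left(f,c \right)} = c \left(-12 - 213 c f\right)$ ($L{\left(f,c \right)} = \left(- 213 f c - 12\right) c = \left(- 213 c f - 12\right) c = \left(-12 - 213 c f\right) c = c \left(-12 - 213 c f\right)$)
$\frac{L{\left(204,1^{2} \right)}}{-95534} = \frac{\left(-3\right) 1^{2} \left(4 + 71 \cdot 1^{2} \cdot 204\right)}{-95534} = \left(-3\right) 1 \left(4 + 71 \cdot 1 \cdot 204\right) \left(- \frac{1}{95534}\right) = \left(-3\right) 1 \left(4 + 14484\right) \left(- \frac{1}{95534}\right) = \left(-3\right) 1 \cdot 14488 \left(- \frac{1}{95534}\right) = \left(-43464\right) \left(- \frac{1}{95534}\right) = \frac{21732}{47767}$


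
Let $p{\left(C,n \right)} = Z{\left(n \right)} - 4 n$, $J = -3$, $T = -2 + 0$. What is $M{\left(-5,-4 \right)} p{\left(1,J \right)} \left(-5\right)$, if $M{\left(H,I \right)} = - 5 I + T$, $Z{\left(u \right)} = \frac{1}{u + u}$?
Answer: $-1065$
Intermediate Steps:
$T = -2$
$Z{\left(u \right)} = \frac{1}{2 u}$
$M{\left(H,I \right)} = -2 - 5 I$ ($M{\left(H,I \right)} = - 5 I - 2 = -2 - 5 I$)
$p{\left(C,n \right)} = \frac{1}{2 n} - 4 n$
$M{\left(-5,-4 \right)} p{\left(1,J \right)} \left(-5\right) = \left(-2 - -20\right) \left(\frac{1}{2 \left(-3\right)} - -12\right) \left(-5\right) = \left(-2 + 20\right) \left(\frac{1}{2} \left(- \frac{1}{3}\right) + 12\right) \left(-5\right) = 18 \left(- \frac{1}{6} + 12\right) \left(-5\right) = 18 \cdot \frac{71}{6} \left(-5\right) = 213 \left(-5\right) = -1065$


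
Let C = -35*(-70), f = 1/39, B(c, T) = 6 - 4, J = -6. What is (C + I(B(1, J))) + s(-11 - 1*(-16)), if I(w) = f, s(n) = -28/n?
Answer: 476663/195 ≈ 2444.4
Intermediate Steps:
B(c, T) = 2
f = 1/39 ≈ 0.025641
I(w) = 1/39
C = 2450
(C + I(B(1, J))) + s(-11 - 1*(-16)) = (2450 + 1/39) - 28/(-11 - 1*(-16)) = 95551/39 - 28/(-11 + 16) = 95551/39 - 28/5 = 476663/195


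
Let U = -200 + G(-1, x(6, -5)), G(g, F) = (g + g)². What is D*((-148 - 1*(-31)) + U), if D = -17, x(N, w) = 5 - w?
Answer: 5321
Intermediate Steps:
G(g, F) = 4*g² (G(g, F) = (2*g)² = 4*g²)
U = -196 (U = -200 + 4*(-1)² = -200 + 4*1 = -200 + 4 = -196)
D*((-148 - 1*(-31)) + U) = -17*((-148 - 1*(-31)) - 196) = -17*((-148 + 31) - 196) = -17*(-117 - 196) = -17*(-313) = 5321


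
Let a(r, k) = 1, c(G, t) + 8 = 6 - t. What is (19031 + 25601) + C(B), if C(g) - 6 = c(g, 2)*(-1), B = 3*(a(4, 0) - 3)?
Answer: 44642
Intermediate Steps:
c(G, t) = -2 - t (c(G, t) = -8 + (6 - t) = -2 - t)
B = -6 (B = 3*(1 - 3) = 3*(-2) = -6)
C(g) = 10 (C(g) = 6 + (-2 - 1*2)*(-1) = 6 + (-2 - 2)*(-1) = 6 - 4*(-1) = 6 + 4 = 10)
(19031 + 25601) + C(B) = (19031 + 25601) + 10 = 44632 + 10 = 44642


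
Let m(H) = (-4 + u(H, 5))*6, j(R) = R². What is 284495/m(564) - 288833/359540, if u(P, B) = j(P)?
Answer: -112241366879/171550196520 ≈ -0.65428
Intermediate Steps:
u(P, B) = P²
m(H) = -24 + 6*H² (m(H) = (-4 + H²)*6 = -24 + 6*H²)
284495/m(564) - 288833/359540 = 284495/(-24 + 6*564²) - 288833/359540 = 284495/(-24 + 6*318096) - 288833*1/359540 = 284495/(-24 + 1908576) - 288833/359540 = 284495/1908552 - 288833/359540 = -112241366879/171550196520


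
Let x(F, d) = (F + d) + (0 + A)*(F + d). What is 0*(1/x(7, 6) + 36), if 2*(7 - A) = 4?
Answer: 0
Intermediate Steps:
A = 5 (A = 7 - ½*4 = 7 - 2 = 5)
x(F, d) = 6*F + 6*d (x(F, d) = (F + d) + (0 + 5)*(F + d) = (F + d) + 5*(F + d) = (F + d) + (5*F + 5*d) = 6*F + 6*d)
0*(1/x(7, 6) + 36) = 0*(1/(6*7 + 6*6) + 36) = 0*(1/(42 + 36) + 36) = 0*(1/78 + 36) = 0*(2809/78) = 0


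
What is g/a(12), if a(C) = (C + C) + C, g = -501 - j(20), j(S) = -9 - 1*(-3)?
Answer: -55/4 ≈ -13.750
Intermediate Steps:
j(S) = -6 (j(S) = -9 + 3 = -6)
g = -495 (g = -501 - 1*(-6) = -501 + 6 = -495)
a(C) = 3*C (a(C) = 2*C + C = 3*C)
g/a(12) = -495/(3*12) = -495/36 = -495*1/36 = -55/4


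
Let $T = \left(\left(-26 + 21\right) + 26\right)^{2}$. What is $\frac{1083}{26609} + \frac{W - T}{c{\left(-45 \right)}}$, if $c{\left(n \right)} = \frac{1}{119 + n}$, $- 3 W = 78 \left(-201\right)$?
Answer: $\frac{9421981893}{26609} \approx 3.5409 \cdot 10^{5}$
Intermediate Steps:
$W = 5226$ ($W = - \frac{78 \left(-201\right)}{3} = \left(- \frac{1}{3}\right) \left(-15678\right) = 5226$)
$T = 441$ ($T = \left(-5 + 26\right)^{2} = 21^{2} = 441$)
$\frac{1083}{26609} + \frac{W - T}{c{\left(-45 \right)}} = \frac{1083}{26609} + \frac{5226 - 441}{\frac{1}{119 - 45}} = 1083 \cdot \frac{1}{26609} + \frac{5226 - 441}{\frac{1}{74}} = \frac{1083}{26609} + 4785 \frac{1}{\frac{1}{74}} = \frac{1083}{26609} + 4785 \cdot 74 = \frac{1083}{26609} + 354090 = \frac{9421981893}{26609}$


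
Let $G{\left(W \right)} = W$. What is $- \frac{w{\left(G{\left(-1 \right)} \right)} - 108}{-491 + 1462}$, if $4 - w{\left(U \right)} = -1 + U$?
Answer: $\frac{102}{971} \approx 0.10505$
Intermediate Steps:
$w{\left(U \right)} = 5 - U$ ($w{\left(U \right)} = 4 - \left(-1 + U\right) = 5 - U$)
$- \frac{w{\left(G{\left(-1 \right)} \right)} - 108}{-491 + 1462} = - \frac{\left(5 - -1\right) - 108}{-491 + 1462} = - \frac{\left(5 + 1\right) - 108}{971} = - \frac{6 - 108}{971} = - \frac{-102}{971} = \left(-1\right) \left(- \frac{102}{971}\right) = \frac{102}{971}$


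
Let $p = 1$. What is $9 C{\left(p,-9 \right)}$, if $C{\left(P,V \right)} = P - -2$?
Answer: $27$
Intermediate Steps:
$C{\left(P,V \right)} = 2 + P$ ($C{\left(P,V \right)} = P + 2 = 2 + P$)
$9 C{\left(p,-9 \right)} = 9 \left(2 + 1\right) = 9 \cdot 3 = 27$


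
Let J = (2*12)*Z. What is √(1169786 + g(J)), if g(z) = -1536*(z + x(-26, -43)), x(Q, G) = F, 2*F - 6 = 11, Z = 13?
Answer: √677498 ≈ 823.10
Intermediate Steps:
J = 312 (J = (2*12)*13 = 24*13 = 312)
F = 17/2 (F = 3 + (½)*11 = 3 + 11/2 = 17/2 ≈ 8.5000)
x(Q, G) = 17/2
g(z) = -13056 - 1536*z (g(z) = -1536*(z + 17/2) = -1536*(17/2 + z) = -13056 - 1536*z)
√(1169786 + g(J)) = √(1169786 + (-13056 - 1536*312)) = √(1169786 + (-13056 - 479232)) = √(1169786 - 492288) = √677498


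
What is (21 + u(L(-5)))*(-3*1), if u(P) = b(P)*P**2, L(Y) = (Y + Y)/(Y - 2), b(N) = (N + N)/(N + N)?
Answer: -3387/49 ≈ -69.122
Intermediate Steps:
b(N) = 1 (b(N) = (2*N)/((2*N)) = (2*N)*(1/(2*N)) = 1)
L(Y) = 2*Y/(-2 + Y) (L(Y) = (2*Y)/(-2 + Y) = 2*Y/(-2 + Y))
u(P) = P**2 (u(P) = 1*P**2 = P**2)
(21 + u(L(-5)))*(-3*1) = (21 + (2*(-5)/(-2 - 5))**2)*(-3*1) = (21 + (2*(-5)/(-7))**2)*(-3) = (21 + (2*(-5)*(-1/7))**2)*(-3) = (21 + (10/7)**2)*(-3) = (21 + 100/49)*(-3) = (1129/49)*(-3) = -3387/49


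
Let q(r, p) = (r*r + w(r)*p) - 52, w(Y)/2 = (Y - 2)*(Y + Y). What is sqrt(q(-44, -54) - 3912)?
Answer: 2*I*sqrt(109803) ≈ 662.73*I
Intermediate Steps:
w(Y) = 4*Y*(-2 + Y) (w(Y) = 2*((Y - 2)*(Y + Y)) = 2*((-2 + Y)*(2*Y)) = 2*(2*Y*(-2 + Y)) = 4*Y*(-2 + Y))
q(r, p) = -52 + r**2 + 4*p*r*(-2 + r) (q(r, p) = (r*r + (4*r*(-2 + r))*p) - 52 = (r**2 + 4*p*r*(-2 + r)) - 52 = -52 + r**2 + 4*p*r*(-2 + r))
sqrt(q(-44, -54) - 3912) = sqrt((-52 + (-44)**2 + 4*(-54)*(-44)*(-2 - 44)) - 3912) = sqrt((-52 + 1936 + 4*(-54)*(-44)*(-46)) - 3912) = sqrt((-52 + 1936 - 437184) - 3912) = sqrt(-435300 - 3912) = sqrt(-439212) = 2*I*sqrt(109803)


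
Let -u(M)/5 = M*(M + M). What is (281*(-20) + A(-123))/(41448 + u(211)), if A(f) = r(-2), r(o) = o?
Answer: 2811/201881 ≈ 0.013924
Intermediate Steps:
A(f) = -2
u(M) = -10*M² (u(M) = -5*M*(M + M) = -5*M*2*M = -10*M²)
(281*(-20) + A(-123))/(41448 + u(211)) = (281*(-20) - 2)/(41448 - 10*211²) = (-5620 - 2)/(41448 - 10*44521) = -5622/(41448 - 445210) = -5622/(-403762) = -5622*(-1/403762) = 2811/201881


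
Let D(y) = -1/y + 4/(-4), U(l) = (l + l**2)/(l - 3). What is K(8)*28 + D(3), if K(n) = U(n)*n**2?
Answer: 387052/15 ≈ 25803.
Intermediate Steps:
U(l) = (l + l**2)/(-3 + l)
K(n) = n**3*(1 + n)/(-3 + n) (K(n) = (n*(1 + n)/(-3 + n))*n**2 = n**3*(1 + n)/(-3 + n))
D(y) = -1 - 1/y (D(y) = -1/y + 4*(-1/4) = -1/y - 1 = -1 - 1/y)
K(8)*28 + D(3) = (8**3*(1 + 8)/(-3 + 8))*28 + (-1 - 1*3)/3 = (512*9/5)*28 + (-1 - 3)/3 = (512*(1/5)*9)*28 + (1/3)*(-4) = (4608/5)*28 - 4/3 = 129024/5 - 4/3 = 387052/15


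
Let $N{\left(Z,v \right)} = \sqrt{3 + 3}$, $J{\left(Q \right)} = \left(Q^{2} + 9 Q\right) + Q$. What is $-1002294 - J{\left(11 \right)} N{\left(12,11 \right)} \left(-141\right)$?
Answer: $-1002294 + 32571 \sqrt{6} \approx -9.2251 \cdot 10^{5}$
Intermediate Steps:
$J{\left(Q \right)} = Q^{2} + 10 Q$
$N{\left(Z,v \right)} = \sqrt{6}$
$-1002294 - J{\left(11 \right)} N{\left(12,11 \right)} \left(-141\right) = -1002294 - 11 \left(10 + 11\right) \sqrt{6} \left(-141\right) = -1002294 - 11 \cdot 21 \sqrt{6} \left(-141\right) = -1002294 - 231 \sqrt{6} \left(-141\right) = -1002294 - - 32571 \sqrt{6} = -1002294 + 32571 \sqrt{6}$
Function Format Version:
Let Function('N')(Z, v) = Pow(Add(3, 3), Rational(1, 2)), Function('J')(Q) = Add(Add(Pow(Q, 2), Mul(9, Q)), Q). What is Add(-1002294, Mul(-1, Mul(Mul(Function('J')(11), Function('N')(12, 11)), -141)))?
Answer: Add(-1002294, Mul(32571, Pow(6, Rational(1, 2)))) ≈ -9.2251e+5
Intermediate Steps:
Function('J')(Q) = Add(Pow(Q, 2), Mul(10, Q))
Function('N')(Z, v) = Pow(6, Rational(1, 2))
Add(-1002294, Mul(-1, Mul(Mul(Function('J')(11), Function('N')(12, 11)), -141))) = Add(-1002294, Mul(-1, Mul(Mul(Mul(11, Add(10, 11)), Pow(6, Rational(1, 2))), -141))) = Add(-1002294, Mul(-1, Mul(Mul(Mul(11, 21), Pow(6, Rational(1, 2))), -141))) = Add(-1002294, Mul(-1, Mul(Mul(231, Pow(6, Rational(1, 2))), -141))) = Add(-1002294, Mul(-1, Mul(-32571, Pow(6, Rational(1, 2))))) = Add(-1002294, Mul(32571, Pow(6, Rational(1, 2))))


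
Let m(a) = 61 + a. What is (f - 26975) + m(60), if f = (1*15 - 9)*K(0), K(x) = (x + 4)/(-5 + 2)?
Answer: -26862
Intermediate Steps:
K(x) = -4/3 - x/3 (K(x) = (4 + x)/(-3) = (4 + x)*(-⅓) = -4/3 - x/3)
f = -8 (f = (1*15 - 9)*(-4/3 - ⅓*0) = (15 - 9)*(-4/3 + 0) = 6*(-4/3) = -8)
(f - 26975) + m(60) = (-8 - 26975) + (61 + 60) = -26983 + 121 = -26862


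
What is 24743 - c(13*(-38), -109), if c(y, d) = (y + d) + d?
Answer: 25455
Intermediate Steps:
c(y, d) = y + 2*d (c(y, d) = (d + y) + d = y + 2*d)
24743 - c(13*(-38), -109) = 24743 - (13*(-38) + 2*(-109)) = 24743 - (-494 - 218) = 24743 - 1*(-712) = 24743 + 712 = 25455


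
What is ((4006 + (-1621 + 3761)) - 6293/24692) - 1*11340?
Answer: -128256541/24692 ≈ -5194.3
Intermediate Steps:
((4006 + (-1621 + 3761)) - 6293/24692) - 1*11340 = ((4006 + 2140) - 6293*1/24692) - 11340 = (6146 - 6293/24692) - 11340 = 151750739/24692 - 11340 = -128256541/24692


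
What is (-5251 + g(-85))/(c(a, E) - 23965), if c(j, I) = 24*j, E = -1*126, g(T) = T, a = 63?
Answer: 5336/22453 ≈ 0.23765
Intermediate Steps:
E = -126
(-5251 + g(-85))/(c(a, E) - 23965) = (-5251 - 85)/(24*63 - 23965) = -5336/(1512 - 23965) = -5336/(-22453) = -5336*(-1/22453) = 5336/22453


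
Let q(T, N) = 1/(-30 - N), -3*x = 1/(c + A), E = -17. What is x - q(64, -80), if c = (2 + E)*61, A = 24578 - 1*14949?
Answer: -6548/326775 ≈ -0.020038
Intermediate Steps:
A = 9629 (A = 24578 - 14949 = 9629)
c = -915 (c = (2 - 17)*61 = -15*61 = -915)
x = -1/26142 (x = -1/(3*(-915 + 9629)) = -⅓/8714 = -⅓*1/8714 = -1/26142 ≈ -3.8253e-5)
x - q(64, -80) = -1/26142 - (-1)/(30 - 80) = -1/26142 - (-1)/(-50) = -1/26142 - (-1)*(-1)/50 = -1/26142 - 1*1/50 = -1/26142 - 1/50 = -6548/326775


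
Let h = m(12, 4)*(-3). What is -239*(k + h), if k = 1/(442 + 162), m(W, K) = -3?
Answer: -1299443/604 ≈ -2151.4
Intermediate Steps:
h = 9 (h = -3*(-3) = 9)
k = 1/604 ≈ 0.0016556
-239*(k + h) = -239*(1/604 + 9) = -239*5437/604 = -1299443/604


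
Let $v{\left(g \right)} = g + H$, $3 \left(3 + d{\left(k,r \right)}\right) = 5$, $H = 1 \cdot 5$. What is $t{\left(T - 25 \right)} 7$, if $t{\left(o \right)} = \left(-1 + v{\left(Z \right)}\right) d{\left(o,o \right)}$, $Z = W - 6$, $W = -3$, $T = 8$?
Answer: $\frac{140}{3} \approx 46.667$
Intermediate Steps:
$H = 5$
$d{\left(k,r \right)} = - \frac{4}{3}$ ($d{\left(k,r \right)} = -3 + \frac{1}{3} \cdot 5 = -3 + \frac{5}{3} = - \frac{4}{3}$)
$Z = -9$ ($Z = -3 - 6 = -9$)
$v{\left(g \right)} = 5 + g$ ($v{\left(g \right)} = g + 5 = 5 + g$)
$t{\left(o \right)} = \frac{20}{3}$ ($t{\left(o \right)} = \left(-1 + \left(5 - 9\right)\right) \left(- \frac{4}{3}\right) = \left(-1 - 4\right) \left(- \frac{4}{3}\right) = \left(-5\right) \left(- \frac{4}{3}\right) = \frac{20}{3}$)
$t{\left(T - 25 \right)} 7 = \frac{20}{3} \cdot 7 = \frac{140}{3}$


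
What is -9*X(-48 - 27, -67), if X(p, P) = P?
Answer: 603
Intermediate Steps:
-9*X(-48 - 27, -67) = -9*(-67) = 603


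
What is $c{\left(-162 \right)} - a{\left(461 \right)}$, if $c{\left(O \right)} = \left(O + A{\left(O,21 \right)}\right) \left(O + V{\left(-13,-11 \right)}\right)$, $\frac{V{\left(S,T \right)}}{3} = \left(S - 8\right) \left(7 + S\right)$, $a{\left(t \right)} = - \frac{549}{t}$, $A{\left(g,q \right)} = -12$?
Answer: $- \frac{17325675}{461} \approx -37583.0$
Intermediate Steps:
$V{\left(S,T \right)} = 3 \left(-8 + S\right) \left(7 + S\right)$ ($V{\left(S,T \right)} = 3 \left(S - 8\right) \left(7 + S\right) = 3 \left(-8 + S\right) \left(7 + S\right)$)
$c{\left(O \right)} = \left(-12 + O\right) \left(378 + O\right)$ ($c{\left(O \right)} = \left(O - 12\right) \left(O - \left(129 - 507\right)\right) = \left(-12 + O\right) \left(O + \left(-168 + 39 + 3 \cdot 169\right)\right) = \left(-12 + O\right) \left(O + \left(-168 + 39 + 507\right)\right) = \left(-12 + O\right) \left(O + 378\right) = \left(-12 + O\right) \left(378 + O\right)$)
$c{\left(-162 \right)} - a{\left(461 \right)} = \left(-4536 + \left(-162\right)^{2} + 366 \left(-162\right)\right) - - \frac{549}{461} = \left(-4536 + 26244 - 59292\right) - \left(-549\right) \frac{1}{461} = -37584 - - \frac{549}{461} = -37584 + \frac{549}{461} = - \frac{17325675}{461}$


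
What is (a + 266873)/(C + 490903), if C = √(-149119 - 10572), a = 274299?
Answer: 9487962797/8606639825 - 135293*I*√3259/8606639825 ≈ 1.1024 - 0.0008974*I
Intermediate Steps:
C = 7*I*√3259 (C = √(-159691) = 7*I*√3259 ≈ 399.61*I)
(a + 266873)/(C + 490903) = (274299 + 266873)/(7*I*√3259 + 490903) = 541172/(490903 + 7*I*√3259)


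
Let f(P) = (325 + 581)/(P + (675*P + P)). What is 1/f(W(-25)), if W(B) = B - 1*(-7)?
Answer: -2031/151 ≈ -13.450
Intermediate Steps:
W(B) = 7 + B (W(B) = B + 7 = 7 + B)
f(P) = 906/(677*P) (f(P) = 906/(P + 676*P) = 906/((677*P)) = 906*(1/(677*P)) = 906/(677*P))
1/f(W(-25)) = 1/(906/(677*(7 - 25))) = 1/((906/677)/(-18)) = 1/((906/677)*(-1/18)) = 1/(-151/2031) = -2031/151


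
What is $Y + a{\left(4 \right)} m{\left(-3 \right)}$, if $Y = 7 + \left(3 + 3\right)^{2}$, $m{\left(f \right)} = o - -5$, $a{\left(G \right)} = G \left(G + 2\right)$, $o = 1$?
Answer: $187$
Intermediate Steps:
$a{\left(G \right)} = G \left(2 + G\right)$
$m{\left(f \right)} = 6$ ($m{\left(f \right)} = 1 - -5 = 1 + 5 = 6$)
$Y = 43$ ($Y = 7 + 6^{2} = 7 + 36 = 43$)
$Y + a{\left(4 \right)} m{\left(-3 \right)} = 43 + 4 \left(2 + 4\right) 6 = 43 + 4 \cdot 6 \cdot 6 = 43 + 24 \cdot 6 = 43 + 144 = 187$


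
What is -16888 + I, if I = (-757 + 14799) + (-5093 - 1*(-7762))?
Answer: -177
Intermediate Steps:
I = 16711 (I = 14042 + (-5093 + 7762) = 14042 + 2669 = 16711)
-16888 + I = -16888 + 16711 = -177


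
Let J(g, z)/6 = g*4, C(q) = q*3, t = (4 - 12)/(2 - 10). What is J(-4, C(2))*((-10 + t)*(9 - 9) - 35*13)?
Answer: 43680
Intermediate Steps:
t = 1 (t = -8/(-8) = -8*(-⅛) = 1)
C(q) = 3*q
J(g, z) = 24*g (J(g, z) = 6*(g*4) = 6*(4*g) = 24*g)
J(-4, C(2))*((-10 + t)*(9 - 9) - 35*13) = (24*(-4))*((-10 + 1)*(9 - 9) - 35*13) = -96*(-9*0 - 455) = -96*(0 - 455) = -96*(-455) = 43680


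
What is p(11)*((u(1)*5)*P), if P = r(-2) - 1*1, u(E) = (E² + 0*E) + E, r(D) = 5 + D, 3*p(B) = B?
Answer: 220/3 ≈ 73.333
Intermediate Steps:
p(B) = B/3
u(E) = E + E² (u(E) = (E² + 0) + E = E² + E = E + E²)
P = 2 (P = (5 - 2) - 1*1 = 3 - 1 = 2)
p(11)*((u(1)*5)*P) = ((⅓)*11)*(((1*(1 + 1))*5)*2) = 11*(((1*2)*5)*2)/3 = 11*((2*5)*2)/3 = 11*(10*2)/3 = (11/3)*20 = 220/3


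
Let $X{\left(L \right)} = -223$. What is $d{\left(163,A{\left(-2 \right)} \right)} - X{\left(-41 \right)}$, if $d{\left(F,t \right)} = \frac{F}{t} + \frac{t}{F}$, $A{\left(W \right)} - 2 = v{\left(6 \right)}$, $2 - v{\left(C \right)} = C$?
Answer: $\frac{46125}{326} \approx 141.49$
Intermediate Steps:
$v{\left(C \right)} = 2 - C$
$A{\left(W \right)} = -2$ ($A{\left(W \right)} = 2 + \left(2 - 6\right) = 2 - 4 = -2$)
$d{\left(163,A{\left(-2 \right)} \right)} - X{\left(-41 \right)} = \left(\frac{163}{-2} - \frac{2}{163}\right) - -223 = \left(163 \left(- \frac{1}{2}\right) - \frac{2}{163}\right) + 223 = \left(- \frac{163}{2} - \frac{2}{163}\right) + 223 = - \frac{26573}{326} + 223 = \frac{46125}{326}$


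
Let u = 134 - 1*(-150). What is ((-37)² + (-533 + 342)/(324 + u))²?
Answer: 692491929921/369664 ≈ 1.8733e+6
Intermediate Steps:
u = 284 (u = 134 + 150 = 284)
((-37)² + (-533 + 342)/(324 + u))² = ((-37)² + (-533 + 342)/(324 + 284))² = (1369 - 191/608)² = (832161/608)² = 692491929921/369664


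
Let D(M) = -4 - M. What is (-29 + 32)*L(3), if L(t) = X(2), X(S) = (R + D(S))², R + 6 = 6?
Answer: 108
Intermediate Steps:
R = 0 (R = -6 + 6 = 0)
X(S) = (-4 - S)² (X(S) = (0 + (-4 - S))² = (-4 - S)²)
L(t) = 36 (L(t) = (4 + 2)² = 6² = 36)
(-29 + 32)*L(3) = (-29 + 32)*36 = 3*36 = 108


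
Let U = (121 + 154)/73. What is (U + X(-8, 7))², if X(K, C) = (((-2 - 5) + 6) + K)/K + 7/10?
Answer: 266636241/8526400 ≈ 31.272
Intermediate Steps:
U = 275/73 (U = 275*(1/73) = 275/73 ≈ 3.7671)
X(K, C) = 7/10 + (-1 + K)/K (X(K, C) = ((-7 + 6) + K)/K + 7*(⅒) = (-1 + K)/K + 7/10 = 7/10 + (-1 + K)/K)
(U + X(-8, 7))² = (275/73 + (17/10 - 1/(-8)))² = (275/73 + (17/10 - 1*(-⅛)))² = (275/73 + (17/10 + ⅛))² = (275/73 + 73/40)² = (16329/2920)² = 266636241/8526400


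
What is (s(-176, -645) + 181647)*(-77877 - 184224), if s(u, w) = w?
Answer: -47440805202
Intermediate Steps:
(s(-176, -645) + 181647)*(-77877 - 184224) = (-645 + 181647)*(-77877 - 184224) = 181002*(-262101) = -47440805202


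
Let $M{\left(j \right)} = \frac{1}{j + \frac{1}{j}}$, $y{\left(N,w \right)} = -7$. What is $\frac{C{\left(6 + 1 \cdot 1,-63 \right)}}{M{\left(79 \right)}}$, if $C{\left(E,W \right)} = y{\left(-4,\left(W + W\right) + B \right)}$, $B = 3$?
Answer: $- \frac{43694}{79} \approx -553.09$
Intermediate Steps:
$C{\left(E,W \right)} = -7$
$\frac{C{\left(6 + 1 \cdot 1,-63 \right)}}{M{\left(79 \right)}} = - \frac{7}{79 \frac{1}{1 + 79^{2}}} = - \frac{7}{79 \frac{1}{1 + 6241}} = - \frac{7}{79 \cdot \frac{1}{6242}} = - \frac{7}{\frac{79}{6242}} = \left(-7\right) \frac{6242}{79} = - \frac{43694}{79}$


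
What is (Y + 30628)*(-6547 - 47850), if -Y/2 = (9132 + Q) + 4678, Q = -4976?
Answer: -704985120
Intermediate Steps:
Y = -17668 (Y = -2*((9132 - 4976) + 4678) = -2*(4156 + 4678) = -2*8834 = -17668)
(Y + 30628)*(-6547 - 47850) = (-17668 + 30628)*(-6547 - 47850) = 12960*(-54397) = -704985120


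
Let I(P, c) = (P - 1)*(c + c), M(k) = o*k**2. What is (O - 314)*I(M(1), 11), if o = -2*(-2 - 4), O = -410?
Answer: -175208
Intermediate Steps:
o = 12 (o = -2*(-6) = 12)
M(k) = 12*k**2
I(P, c) = 2*c*(-1 + P) (I(P, c) = (-1 + P)*(2*c) = 2*c*(-1 + P))
(O - 314)*I(M(1), 11) = (-410 - 314)*(2*11*(-1 + 12*1**2)) = -1448*11*(-1 + 12*1) = -1448*11*(-1 + 12) = -1448*11*11 = -724*242 = -175208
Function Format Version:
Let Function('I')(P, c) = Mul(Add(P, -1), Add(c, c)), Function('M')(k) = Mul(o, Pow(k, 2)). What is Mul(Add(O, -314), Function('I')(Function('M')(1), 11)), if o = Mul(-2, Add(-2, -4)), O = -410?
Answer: -175208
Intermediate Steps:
o = 12 (o = Mul(-2, -6) = 12)
Function('M')(k) = Mul(12, Pow(k, 2))
Function('I')(P, c) = Mul(2, c, Add(-1, P)) (Function('I')(P, c) = Mul(Add(-1, P), Mul(2, c)) = Mul(2, c, Add(-1, P)))
Mul(Add(O, -314), Function('I')(Function('M')(1), 11)) = Mul(Add(-410, -314), Mul(2, 11, Add(-1, Mul(12, Pow(1, 2))))) = Mul(-724, Mul(2, 11, Add(-1, Mul(12, 1)))) = Mul(-724, Mul(2, 11, Add(-1, 12))) = Mul(-724, Mul(2, 11, 11)) = Mul(-724, 242) = -175208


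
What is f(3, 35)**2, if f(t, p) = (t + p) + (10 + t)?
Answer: 2601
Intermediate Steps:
f(t, p) = 10 + p + 2*t (f(t, p) = (p + t) + (10 + t) = 10 + p + 2*t)
f(3, 35)**2 = (10 + 35 + 2*3)**2 = (10 + 35 + 6)**2 = 51**2 = 2601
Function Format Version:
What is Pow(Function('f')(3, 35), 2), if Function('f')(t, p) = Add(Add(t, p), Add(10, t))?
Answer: 2601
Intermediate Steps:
Function('f')(t, p) = Add(10, p, Mul(2, t)) (Function('f')(t, p) = Add(Add(p, t), Add(10, t)) = Add(10, p, Mul(2, t)))
Pow(Function('f')(3, 35), 2) = Pow(Add(10, 35, Mul(2, 3)), 2) = Pow(Add(10, 35, 6), 2) = Pow(51, 2) = 2601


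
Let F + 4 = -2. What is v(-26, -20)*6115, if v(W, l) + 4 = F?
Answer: -61150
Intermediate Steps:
F = -6 (F = -4 - 2 = -6)
v(W, l) = -10 (v(W, l) = -4 - 6 = -10)
v(-26, -20)*6115 = -10*6115 = -61150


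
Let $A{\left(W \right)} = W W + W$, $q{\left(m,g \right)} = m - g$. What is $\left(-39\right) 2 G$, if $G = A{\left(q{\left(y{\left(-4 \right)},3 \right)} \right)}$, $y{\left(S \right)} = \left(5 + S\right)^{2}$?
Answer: $-156$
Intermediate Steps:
$A{\left(W \right)} = W + W^{2}$ ($A{\left(W \right)} = W^{2} + W = W + W^{2}$)
$G = 2$ ($G = \left(\left(5 - 4\right)^{2} - 3\right) \left(1 + \left(\left(5 - 4\right)^{2} - 3\right)\right) = \left(1^{2} - 3\right) \left(1 - \left(3 - 1^{2}\right)\right) = \left(1 - 3\right) \left(1 + \left(1 - 3\right)\right) = - 2 \left(1 - 2\right) = \left(-2\right) \left(-1\right) = 2$)
$\left(-39\right) 2 G = \left(-39\right) 2 \cdot 2 = \left(-78\right) 2 = -156$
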